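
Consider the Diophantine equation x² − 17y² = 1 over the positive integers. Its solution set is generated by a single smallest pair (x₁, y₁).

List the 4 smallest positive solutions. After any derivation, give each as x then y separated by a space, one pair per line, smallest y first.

33 8
2177 528
143649 34840
9478657 2298912

√17 = [4; 8, …], period ℓ=1 (odd) → k=1
step 0: (4, 1)  from 4·(1,0) + (0,1)
step 1: (33, 8)  from 8·(4,1) + (1,0)
(x₁, y₁) = (33, 8);  33² − 17·8² = 1 ✓
k=2:  x_2 = 33·33+17·8·8 = 2177,  y_2 = 33·8+8·33 = 528
k=3:  x_3 = 33·2177+17·8·528 = 143649,  y_3 = 33·528+8·2177 = 34840
k=4:  x_4 = 33·143649+17·8·34840 = 9478657,  y_4 = 33·34840+8·143649 = 2298912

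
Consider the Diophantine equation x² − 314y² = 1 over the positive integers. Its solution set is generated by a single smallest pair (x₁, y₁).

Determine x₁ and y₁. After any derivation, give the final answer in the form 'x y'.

392499 22150

√314 = [17; 1,2,1,1,2,1,34, …], period ℓ=7 (odd) → k=13
a_0=17:  p_0=17·1+0=17,  q_0=17·0+1=1
a_1=1:  p_1=1·17+1=18,  q_1=1·1+0=1
…
a_4=1:  p_4=1·71+53=124,  q_4=1·4+3=7
a_5=2:  p_5=2·124+71=319,  q_5=2·7+4=18
a_6=1:  p_6=1·319+124=443,  q_6=1·18+7=25
…
a_10=1:  p_10=1·47029+15824=62853,  q_10=1·2654+893=3547
a_11=1:  p_11=1·62853+47029=109882,  q_11=1·3547+2654=6201
a_12=2:  p_12=2·109882+62853=282617,  q_12=2·6201+3547=15949
a_13=1:  p_13=1·282617+109882=392499,  q_13=1·15949+6201=22150
→ (392499, 22150).  Check: 392499²=154055465001, 314·22150²=154055465000, difference 1.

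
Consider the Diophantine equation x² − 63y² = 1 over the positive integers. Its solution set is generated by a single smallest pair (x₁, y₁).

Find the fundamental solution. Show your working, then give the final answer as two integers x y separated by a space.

[7; 1,14] for √63; ℓ=2 ⇒ convergent index 1
k=0  a_k=7  p_k/q_k = 7/1
k=1  a_k=1  p_k/q_k = 8/1
→ (8, 1).  Check: 8²=64, 63·1²=63, difference 1.

8 1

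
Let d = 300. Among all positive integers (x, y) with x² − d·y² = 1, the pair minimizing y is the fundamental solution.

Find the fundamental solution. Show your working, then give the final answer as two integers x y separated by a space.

1351 78

√300 = [17; 3,8,3,34, …], period ℓ=4 (even) → k=3
step 0: (17, 1)  from 17·(1,0) + (0,1)
step 1: (52, 3)  from 3·(17,1) + (1,0)
step 2: (433, 25)  from 8·(52,3) + (17,1)
step 3: (1351, 78)  from 3·(433,25) + (52,3)
fundamental: x₁=1351, y₁=78  (since 1825201 − 300·6084 = 1)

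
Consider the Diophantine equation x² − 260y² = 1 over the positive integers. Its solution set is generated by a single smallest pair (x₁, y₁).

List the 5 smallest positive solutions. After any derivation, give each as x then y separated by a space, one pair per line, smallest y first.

[16; 8,32] for √260; ℓ=2 ⇒ convergent index 1
k=0  a_k=16  p_k/q_k = 16/1
k=1  a_k=8  p_k/q_k = 129/8
(x₁, y₁) = (129, 8);  129² − 260·8² = 1 ✓
n=2: (129,8)∘(129,8) = (129·129+260·8·8, 129·8+8·129) = (33281,2064)
n=3: (33281,2064)∘(129,8) = (129·33281+260·8·2064, 129·2064+8·33281) = (8586369,532504)
n=4: (8586369,532504)∘(129,8) = (129·8586369+260·8·532504, 129·532504+8·8586369) = (2215249921,137383968)
n=5: (2215249921,137383968)∘(129,8) = (129·2215249921+260·8·137383968, 129·137383968+8·2215249921) = (571525893249,35444531240)

129 8
33281 2064
8586369 532504
2215249921 137383968
571525893249 35444531240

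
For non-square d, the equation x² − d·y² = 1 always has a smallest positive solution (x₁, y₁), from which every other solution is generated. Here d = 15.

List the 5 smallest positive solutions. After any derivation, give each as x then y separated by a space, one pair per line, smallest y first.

4 1
31 8
244 63
1921 496
15124 3905

[3; 1,6] for √15; ℓ=2 ⇒ convergent index 1
k=0  a_k=3  p_k/q_k = 3/1
k=1  a_k=1  p_k/q_k = 4/1
→ (4, 1).  Check: 4²=16, 15·1²=15, difference 1.
k=2:  x_2 = 4·4+15·1·1 = 31,  y_2 = 4·1+1·4 = 8
k=3:  x_3 = 4·31+15·1·8 = 244,  y_3 = 4·8+1·31 = 63
k=4:  x_4 = 4·244+15·1·63 = 1921,  y_4 = 4·63+1·244 = 496
k=5:  x_5 = 4·1921+15·1·496 = 15124,  y_5 = 4·496+1·1921 = 3905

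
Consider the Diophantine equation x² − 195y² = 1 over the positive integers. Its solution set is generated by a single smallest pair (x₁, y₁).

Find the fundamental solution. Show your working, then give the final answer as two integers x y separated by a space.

14 1

√195 → a₀=13, period (1,26); ℓ=2 even so k=1
a_0=13:  p_0=13·1+0=13,  q_0=13·0+1=1
a_1=1:  p_1=1·13+1=14,  q_1=1·1+0=1
fundamental: x₁=14, y₁=1  (since 196 − 195·1 = 1)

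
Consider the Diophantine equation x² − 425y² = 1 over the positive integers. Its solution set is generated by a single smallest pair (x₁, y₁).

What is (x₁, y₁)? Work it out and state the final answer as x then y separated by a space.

143649 6968

√425 = [20; 1,1,1,1,1,1,40, …], period ℓ=7 (odd) → k=13
step 0: (20, 1)  from 20·(1,0) + (0,1)
step 1: (21, 1)  from 1·(20,1) + (1,0)
step 2: (41, 2)  from 1·(21,1) + (20,1)
step 3: (62, 3)  from 1·(41,2) + (21,1)
step 4: (103, 5)  from 1·(62,3) + (41,2)
step 5: (165, 8)  from 1·(103,5) + (62,3)
step 6: (268, 13)  from 1·(165,8) + (103,5)
step 7: (10885, 528)  from 40·(268,13) + (165,8)
step 8: (11153, 541)  from 1·(10885,528) + (268,13)
step 9: (22038, 1069)  from 1·(11153,541) + (10885,528)
step 10: (33191, 1610)  from 1·(22038,1069) + (11153,541)
step 11: (55229, 2679)  from 1·(33191,1610) + (22038,1069)
step 12: (88420, 4289)  from 1·(55229,2679) + (33191,1610)
step 13: (143649, 6968)  from 1·(88420,4289) + (55229,2679)
fundamental: x₁=143649, y₁=6968  (since 20635035201 − 425·48553024 = 1)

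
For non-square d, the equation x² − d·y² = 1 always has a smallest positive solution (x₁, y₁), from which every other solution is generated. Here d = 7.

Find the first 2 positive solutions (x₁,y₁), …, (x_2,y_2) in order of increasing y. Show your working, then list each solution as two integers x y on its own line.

[2; 1,1,1,4] for √7; ℓ=4 ⇒ convergent index 3
step 0: (2, 1)  from 2·(1,0) + (0,1)
…
step 2: (5, 2)  from 1·(3,1) + (2,1)
step 3: (8, 3)  from 1·(5,2) + (3,1)
→ (8, 3).  Check: 8²=64, 7·3²=63, difference 1.
n=2: (8,3)∘(8,3) = (8·8+7·3·3, 8·3+3·8) = (127,48)

8 3
127 48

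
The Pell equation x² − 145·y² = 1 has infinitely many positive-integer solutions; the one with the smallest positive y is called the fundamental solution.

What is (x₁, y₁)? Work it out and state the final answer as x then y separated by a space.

289 24

[12; 24] for √145; ℓ=1 ⇒ convergent index 1
step 0: (12, 1)  from 12·(1,0) + (0,1)
step 1: (289, 24)  from 24·(12,1) + (1,0)
→ (289, 24).  Check: 289²=83521, 145·24²=83520, difference 1.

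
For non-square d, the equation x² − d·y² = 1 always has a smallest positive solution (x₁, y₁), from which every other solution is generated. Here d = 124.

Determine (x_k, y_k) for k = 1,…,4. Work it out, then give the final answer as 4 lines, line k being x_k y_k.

4620799 414960
42703566796801 3834893506080
394649197502177907199 35440544156001500880
3647189234337689639247667201 327527261991011323636100160

√124 = [11; 7,2,1,1,1,…,2,7,22, …], period ℓ=16 (even) → k=15
i=0: a=11 ⇒ p=11, q=1
…
i=3: a=1 ⇒ p=245, q=22
…
i=7: a=1 ⇒ p=3040, q=273
i=8: a=4 ⇒ p=14543, q=1306
i=9: a=1 ⇒ p=17583, q=1579
i=10: a=3 ⇒ p=67292, q=6043
i=11: a=1 ⇒ p=84875, q=7622
i=12: a=1 ⇒ p=152167, q=13665
…
i=14: a=2 ⇒ p=626251, q=56239
i=15: a=7 ⇒ p=4620799, q=414960
→ (4620799, 414960).  Check: 4620799²=21351783398401, 124·414960²=21351783398400, difference 1.
k=2:  x_2 = 4620799·4620799+124·414960·414960 = 42703566796801,  y_2 = 4620799·414960+414960·4620799 = 3834893506080
k=3:  x_3 = 4620799·42703566796801+124·414960·3834893506080 = 394649197502177907199,  y_3 = 4620799·3834893506080+414960·42703566796801 = 35440544156001500880
k=4:  x_4 = 4620799·394649197502177907199+124·414960·35440544156001500880 = 3647189234337689639247667201,  y_4 = 4620799·35440544156001500880+414960·394649197502177907199 = 327527261991011323636100160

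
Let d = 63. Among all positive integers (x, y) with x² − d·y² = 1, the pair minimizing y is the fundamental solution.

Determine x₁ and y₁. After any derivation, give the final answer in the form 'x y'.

8 1

√63 = [7; 1,14, …], period ℓ=2 (even) → k=1
a_0=7:  p_0=7·1+0=7,  q_0=7·0+1=1
a_1=1:  p_1=1·7+1=8,  q_1=1·1+0=1
(x₁, y₁) = (8, 1);  8² − 63·1² = 1 ✓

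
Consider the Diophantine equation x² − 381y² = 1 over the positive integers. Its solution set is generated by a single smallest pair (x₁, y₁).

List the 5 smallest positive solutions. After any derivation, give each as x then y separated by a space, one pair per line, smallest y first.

[19; 1,1,12,1,1,38] for √381; ℓ=6 ⇒ convergent index 5
step 0: (19, 1)  from 19·(1,0) + (0,1)
…
step 2: (39, 2)  from 1·(20,1) + (19,1)
step 3: (488, 25)  from 12·(39,2) + (20,1)
step 4: (527, 27)  from 1·(488,25) + (39,2)
step 5: (1015, 52)  from 1·(527,27) + (488,25)
fundamental: x₁=1015, y₁=52  (since 1030225 − 381·2704 = 1)
(1015+52√381)^2 = 2060449 + 105560√381
(1015+52√381)^3 = 4182710455 + 214286748√381
(1015+52√381)^4 = 8490900163201 + 435001992880√381
(1015+52√381)^5 = 17236523148587575 + 883053831259652√381

1015 52
2060449 105560
4182710455 214286748
8490900163201 435001992880
17236523148587575 883053831259652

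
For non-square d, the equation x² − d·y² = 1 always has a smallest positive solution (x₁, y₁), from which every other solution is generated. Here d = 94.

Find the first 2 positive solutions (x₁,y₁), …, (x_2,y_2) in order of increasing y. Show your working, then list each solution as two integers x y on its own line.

[9; 1,2,3,1,1,…,2,1,18] for √94; ℓ=16 ⇒ convergent index 15
step 0: (9, 1)  from 9·(1,0) + (0,1)
…
step 2: (29, 3)  from 2·(10,1) + (9,1)
…
step 4: (126, 13)  from 1·(97,10) + (29,3)
step 5: (223, 23)  from 1·(126,13) + (97,10)
…
step 9: (14417, 1487)  from 1·(12953,1336) + (1464,151)
step 10: (85038, 8771)  from 5·(14417,1487) + (12953,1336)
…
step 12: (184493, 19029)  from 1·(99455,10258) + (85038,8771)
…
step 14: (1490361, 153719)  from 2·(652934,67345) + (184493,19029)
step 15: (2143295, 221064)  from 1·(1490361,153719) + (652934,67345)
fundamental: x₁=2143295, y₁=221064  (since 4593713457025 − 94·48869292096 = 1)
(x_2, y_2) = (2143295·2143295 + 94·221064·221064, 2143295·221064 + 221064·2143295) = (9187426914049, 947610731760)

2143295 221064
9187426914049 947610731760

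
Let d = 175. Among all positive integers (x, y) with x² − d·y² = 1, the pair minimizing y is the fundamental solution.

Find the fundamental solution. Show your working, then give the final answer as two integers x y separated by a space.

d=175: √d = [13; 4,2,1,2,4,26] (ℓ=6, even), read p_5/q_5
i=0: a=13 ⇒ p=13, q=1
i=1: a=4 ⇒ p=53, q=4
…
i=3: a=1 ⇒ p=172, q=13
i=4: a=2 ⇒ p=463, q=35
i=5: a=4 ⇒ p=2024, q=153
(x₁, y₁) = (2024, 153);  2024² − 175·153² = 1 ✓

2024 153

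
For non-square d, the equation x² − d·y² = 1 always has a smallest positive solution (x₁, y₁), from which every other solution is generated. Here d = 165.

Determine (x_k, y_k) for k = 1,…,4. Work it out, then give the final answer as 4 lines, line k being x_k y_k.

√165 = [12; 1,5,2,5,1,24, …], period ℓ=6 (even) → k=5
step 0: (12, 1)  from 12·(1,0) + (0,1)
step 1: (13, 1)  from 1·(12,1) + (1,0)
step 2: (77, 6)  from 5·(13,1) + (12,1)
…
step 4: (912, 71)  from 5·(167,13) + (77,6)
step 5: (1079, 84)  from 1·(912,71) + (167,13)
(x₁, y₁) = (1079, 84);  1079² − 165·84² = 1 ✓
(x_2, y_2) = (1079·1079 + 165·84·84, 1079·84 + 84·1079) = (2328481, 181272)
(x_3, y_3) = (1079·2328481 + 165·84·181272, 1079·181272 + 84·2328481) = (5024860919, 391184892)
(x_4, y_4) = (1079·5024860919 + 165·84·391184892, 1079·391184892 + 84·5024860919) = (10843647534721, 844176815664)

1079 84
2328481 181272
5024860919 391184892
10843647534721 844176815664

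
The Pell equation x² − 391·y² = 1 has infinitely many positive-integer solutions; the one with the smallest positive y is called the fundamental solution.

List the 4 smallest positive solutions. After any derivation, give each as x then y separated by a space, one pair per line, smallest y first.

7338680 371133
107712448284799 5447252648880
1580934379957370111960 79951288138564985667
23203943031010998074028940801 1173473838473442730776750240

d=391: √d = [19; 1,3,2,2,1,…,3,1,38] (ℓ=16, even), read p_15/q_15
k=0  a_k=19  p_k/q_k = 19/1
k=1  a_k=1  p_k/q_k = 20/1
k=2  a_k=3  p_k/q_k = 79/4
k=3  a_k=2  p_k/q_k = 178/9
k=4  a_k=2  p_k/q_k = 435/22
k=5  a_k=1  p_k/q_k = 613/31
k=6  a_k=1  p_k/q_k = 1048/53
k=7  a_k=2  p_k/q_k = 2709/137
k=8  a_k=19  p_k/q_k = 52519/2656
k=9  a_k=2  p_k/q_k = 107747/5449
k=10  a_k=1  p_k/q_k = 160266/8105
k=11  a_k=1  p_k/q_k = 268013/13554
k=12  a_k=2  p_k/q_k = 696292/35213
k=13  a_k=2  p_k/q_k = 1660597/83980
k=14  a_k=3  p_k/q_k = 5678083/287153
k=15  a_k=1  p_k/q_k = 7338680/371133
(x₁, y₁) = (7338680, 371133);  7338680² − 391·371133² = 1 ✓
(x_2, y_2) = (7338680·7338680 + 391·371133·371133, 7338680·371133 + 371133·7338680) = (107712448284799, 5447252648880)
(x_3, y_3) = (7338680·107712448284799 + 391·371133·5447252648880, 7338680·5447252648880 + 371133·107712448284799) = (1580934379957370111960, 79951288138564985667)
(x_4, y_4) = (7338680·1580934379957370111960 + 391·371133·79951288138564985667, 7338680·79951288138564985667 + 371133·1580934379957370111960) = (23203943031010998074028940801, 1173473838473442730776750240)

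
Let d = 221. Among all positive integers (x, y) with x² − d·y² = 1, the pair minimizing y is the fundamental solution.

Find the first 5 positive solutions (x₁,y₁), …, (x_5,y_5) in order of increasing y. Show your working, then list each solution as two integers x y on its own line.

d=221: √d = [14; 1,6,2,6,1,28] (ℓ=6, even), read p_5/q_5
a_0=14:  p_0=14·1+0=14,  q_0=14·0+1=1
a_1=1:  p_1=1·14+1=15,  q_1=1·1+0=1
a_2=6:  p_2=6·15+14=104,  q_2=6·1+1=7
…
a_4=6:  p_4=6·223+104=1442,  q_4=6·15+7=97
a_5=1:  p_5=1·1442+223=1665,  q_5=1·97+15=112
(x₁, y₁) = (1665, 112);  1665² − 221·112² = 1 ✓
k=2:  x_2 = 1665·1665+221·112·112 = 5544449,  y_2 = 1665·112+112·1665 = 372960
k=3:  x_3 = 1665·5544449+221·112·372960 = 18463013505,  y_3 = 1665·372960+112·5544449 = 1241956688
k=4:  x_4 = 1665·18463013505+221·112·1241956688 = 61481829427201,  y_4 = 1665·1241956688+112·18463013505 = 4135715398080
k=5:  x_5 = 1665·61481829427201+221·112·4135715398080 = 204734473529565825,  y_5 = 1665·4135715398080+112·61481829427201 = 13771931033649712

1665 112
5544449 372960
18463013505 1241956688
61481829427201 4135715398080
204734473529565825 13771931033649712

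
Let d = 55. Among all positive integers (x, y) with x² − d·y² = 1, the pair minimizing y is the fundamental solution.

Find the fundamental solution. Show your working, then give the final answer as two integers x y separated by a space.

89 12

√55 → a₀=7, period (2,2,2,14); ℓ=4 even so k=3
i=0: a=7 ⇒ p=7, q=1
i=1: a=2 ⇒ p=15, q=2
i=2: a=2 ⇒ p=37, q=5
i=3: a=2 ⇒ p=89, q=12
fundamental: x₁=89, y₁=12  (since 7921 − 55·144 = 1)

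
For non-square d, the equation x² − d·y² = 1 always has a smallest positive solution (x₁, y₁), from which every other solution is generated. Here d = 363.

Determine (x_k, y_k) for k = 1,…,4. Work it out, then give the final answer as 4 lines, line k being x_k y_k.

√363 → a₀=19, period (19,38); ℓ=2 even so k=1
step 0: (19, 1)  from 19·(1,0) + (0,1)
step 1: (362, 19)  from 19·(19,1) + (1,0)
(x₁, y₁) = (362, 19);  362² − 363·19² = 1 ✓
(362+19√363)^2 = 262087 + 13756√363
(362+19√363)^3 = 189750626 + 9959325√363
(362+19√363)^4 = 137379191137 + 7210537544√363

362 19
262087 13756
189750626 9959325
137379191137 7210537544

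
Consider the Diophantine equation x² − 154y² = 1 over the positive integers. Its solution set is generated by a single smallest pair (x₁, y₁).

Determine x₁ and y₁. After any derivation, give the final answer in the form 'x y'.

d=154: √d = [12; 2,2,3,1,2,1,3,2,2,24] (ℓ=10, even), read p_9/q_9
k=0  a_k=12  p_k/q_k = 12/1
k=1  a_k=2  p_k/q_k = 25/2
…
k=5  a_k=2  p_k/q_k = 757/61
…
k=8  a_k=2  p_k/q_k = 8724/703
k=9  a_k=2  p_k/q_k = 21295/1716
(x₁, y₁) = (21295, 1716);  21295² − 154·1716² = 1 ✓

21295 1716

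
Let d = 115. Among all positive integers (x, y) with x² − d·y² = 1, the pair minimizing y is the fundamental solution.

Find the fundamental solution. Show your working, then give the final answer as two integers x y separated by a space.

√115 = [10; 1,2,1,1,1,1,1,2,1,20, …], period ℓ=10 (even) → k=9
i=0: a=10 ⇒ p=10, q=1
…
i=2: a=2 ⇒ p=32, q=3
…
i=5: a=1 ⇒ p=118, q=11
i=6: a=1 ⇒ p=193, q=18
…
i=8: a=2 ⇒ p=815, q=76
i=9: a=1 ⇒ p=1126, q=105
→ (1126, 105).  Check: 1126²=1267876, 115·105²=1267875, difference 1.

1126 105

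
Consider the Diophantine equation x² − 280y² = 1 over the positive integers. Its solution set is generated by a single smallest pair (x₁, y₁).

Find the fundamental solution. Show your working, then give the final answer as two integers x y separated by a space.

d=280: √d = [16; 1,2,1,2,1,32] (ℓ=6, even), read p_5/q_5
i=0: a=16 ⇒ p=16, q=1
…
i=2: a=2 ⇒ p=50, q=3
…
i=4: a=2 ⇒ p=184, q=11
i=5: a=1 ⇒ p=251, q=15
(x₁, y₁) = (251, 15);  251² − 280·15² = 1 ✓

251 15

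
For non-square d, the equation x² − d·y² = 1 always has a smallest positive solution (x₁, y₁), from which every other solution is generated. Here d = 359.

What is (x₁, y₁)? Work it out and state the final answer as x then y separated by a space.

[18; 1,17,1,36] for √359; ℓ=4 ⇒ convergent index 3
i=0: a=18 ⇒ p=18, q=1
i=1: a=1 ⇒ p=19, q=1
i=2: a=17 ⇒ p=341, q=18
i=3: a=1 ⇒ p=360, q=19
fundamental: x₁=360, y₁=19  (since 129600 − 359·361 = 1)

360 19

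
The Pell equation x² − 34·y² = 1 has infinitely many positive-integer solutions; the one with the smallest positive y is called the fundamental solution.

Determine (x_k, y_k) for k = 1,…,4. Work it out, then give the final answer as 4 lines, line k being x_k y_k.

√34 = [5; 1,4,1,10, …], period ℓ=4 (even) → k=3
i=0: a=5 ⇒ p=5, q=1
…
i=2: a=4 ⇒ p=29, q=5
i=3: a=1 ⇒ p=35, q=6
(x₁, y₁) = (35, 6);  35² − 34·6² = 1 ✓
(35+6√34)^2 = 2449 + 420√34
(35+6√34)^3 = 171395 + 29394√34
(35+6√34)^4 = 11995201 + 2057160√34

35 6
2449 420
171395 29394
11995201 2057160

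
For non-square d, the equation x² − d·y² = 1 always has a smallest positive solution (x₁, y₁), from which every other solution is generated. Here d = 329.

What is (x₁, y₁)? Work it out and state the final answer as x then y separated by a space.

[18; 7,4,2,1,1,4,1,1,2,4,7,36] for √329; ℓ=12 ⇒ convergent index 11
step 0: (18, 1)  from 18·(1,0) + (0,1)
…
step 3: (1179, 65)  from 2·(526,29) + (127,7)
…
step 7: (16125, 889)  from 1·(13241,730) + (2884,159)
step 8: (29366, 1619)  from 1·(16125,889) + (13241,730)
…
step 10: (328794, 18127)  from 4·(74857,4127) + (29366,1619)
step 11: (2376415, 131016)  from 7·(328794,18127) + (74857,4127)
fundamental: x₁=2376415, y₁=131016  (since 5647348252225 − 329·17165192256 = 1)

2376415 131016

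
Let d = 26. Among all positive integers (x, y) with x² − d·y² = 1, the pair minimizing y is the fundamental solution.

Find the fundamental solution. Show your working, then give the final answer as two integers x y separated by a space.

51 10

d=26: √d = [5; 10] (ℓ=1, odd), read p_1/q_1
a_0=5:  p_0=5·1+0=5,  q_0=5·0+1=1
a_1=10:  p_1=10·5+1=51,  q_1=10·1+0=10
(x₁, y₁) = (51, 10);  51² − 26·10² = 1 ✓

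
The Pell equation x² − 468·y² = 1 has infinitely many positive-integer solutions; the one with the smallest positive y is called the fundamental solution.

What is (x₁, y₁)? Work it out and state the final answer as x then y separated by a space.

649 30

d=468: √d = [21; 1,1,1,2,1,1,1,42] (ℓ=8, even), read p_7/q_7
i=0: a=21 ⇒ p=21, q=1
i=1: a=1 ⇒ p=22, q=1
…
i=5: a=1 ⇒ p=238, q=11
i=6: a=1 ⇒ p=411, q=19
i=7: a=1 ⇒ p=649, q=30
→ (649, 30).  Check: 649²=421201, 468·30²=421200, difference 1.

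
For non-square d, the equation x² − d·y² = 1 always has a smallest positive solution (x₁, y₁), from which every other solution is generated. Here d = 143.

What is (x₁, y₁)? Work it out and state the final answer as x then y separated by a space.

[11; 1,22] for √143; ℓ=2 ⇒ convergent index 1
k=0  a_k=11  p_k/q_k = 11/1
k=1  a_k=1  p_k/q_k = 12/1
fundamental: x₁=12, y₁=1  (since 144 − 143·1 = 1)

12 1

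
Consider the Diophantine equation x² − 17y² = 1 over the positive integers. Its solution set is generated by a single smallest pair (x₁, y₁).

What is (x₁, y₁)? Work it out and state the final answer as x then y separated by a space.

33 8

√17 → a₀=4, period (8); ℓ=1 odd so k=1
k=0  a_k=4  p_k/q_k = 4/1
k=1  a_k=8  p_k/q_k = 33/8
→ (33, 8).  Check: 33²=1089, 17·8²=1088, difference 1.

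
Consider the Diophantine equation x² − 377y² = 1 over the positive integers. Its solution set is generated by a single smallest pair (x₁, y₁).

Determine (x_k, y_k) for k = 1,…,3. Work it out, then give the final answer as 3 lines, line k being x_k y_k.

233 12
108577 5592
50596649 2605860

√377 → a₀=19, period (2,2,2,38); ℓ=4 even so k=3
step 0: (19, 1)  from 19·(1,0) + (0,1)
…
step 2: (97, 5)  from 2·(39,2) + (19,1)
step 3: (233, 12)  from 2·(97,5) + (39,2)
fundamental: x₁=233, y₁=12  (since 54289 − 377·144 = 1)
(233+12√377)^2 = 108577 + 5592√377
(233+12√377)^3 = 50596649 + 2605860√377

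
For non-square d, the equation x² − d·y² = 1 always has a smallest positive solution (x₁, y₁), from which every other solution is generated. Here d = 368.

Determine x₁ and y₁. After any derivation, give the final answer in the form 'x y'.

1151 60

√368 → a₀=19, period (5,2,5,38); ℓ=4 even so k=3
k=0  a_k=19  p_k/q_k = 19/1
…
k=2  a_k=2  p_k/q_k = 211/11
k=3  a_k=5  p_k/q_k = 1151/60
(x₁, y₁) = (1151, 60);  1151² − 368·60² = 1 ✓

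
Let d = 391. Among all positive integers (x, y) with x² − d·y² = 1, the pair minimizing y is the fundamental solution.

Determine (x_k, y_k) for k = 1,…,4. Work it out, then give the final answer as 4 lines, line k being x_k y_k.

7338680 371133
107712448284799 5447252648880
1580934379957370111960 79951288138564985667
23203943031010998074028940801 1173473838473442730776750240

√391 → a₀=19, period (1,3,2,2,1,…,3,1,38); ℓ=16 even so k=15
step 0: (19, 1)  from 19·(1,0) + (0,1)
…
step 2: (79, 4)  from 3·(20,1) + (19,1)
…
step 5: (613, 31)  from 1·(435,22) + (178,9)
…
step 7: (2709, 137)  from 2·(1048,53) + (613,31)
…
step 11: (268013, 13554)  from 1·(160266,8105) + (107747,5449)
…
step 13: (1660597, 83980)  from 2·(696292,35213) + (268013,13554)
step 14: (5678083, 287153)  from 3·(1660597,83980) + (696292,35213)
step 15: (7338680, 371133)  from 1·(5678083,287153) + (1660597,83980)
fundamental: x₁=7338680, y₁=371133  (since 53856224142400 − 391·137739703689 = 1)
(7338680+371133√391)^2 = 107712448284799 + 5447252648880√391
(7338680+371133√391)^3 = 1580934379957370111960 + 79951288138564985667√391
(7338680+371133√391)^4 = 23203943031010998074028940801 + 1173473838473442730776750240√391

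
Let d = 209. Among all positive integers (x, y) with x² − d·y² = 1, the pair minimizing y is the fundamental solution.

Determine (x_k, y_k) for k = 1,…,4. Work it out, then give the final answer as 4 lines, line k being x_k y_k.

d=209: √d = [14; 2,5,3,2,3,5,2,28] (ℓ=8, even), read p_7/q_7
step 0: (14, 1)  from 14·(1,0) + (0,1)
…
step 2: (159, 11)  from 5·(29,2) + (14,1)
step 3: (506, 35)  from 3·(159,11) + (29,2)
step 4: (1171, 81)  from 2·(506,35) + (159,11)
…
step 6: (21266, 1471)  from 5·(4019,278) + (1171,81)
step 7: (46551, 3220)  from 2·(21266,1471) + (4019,278)
fundamental: x₁=46551, y₁=3220  (since 2166995601 − 209·10368400 = 1)
n=2: (46551,3220)∘(46551,3220) = (46551·46551+209·3220·3220, 46551·3220+3220·46551) = (4333991201,299788440)
n=3: (4333991201,299788440)∘(46551,3220) = (46551·4333991201+209·3220·299788440, 46551·299788440+3220·4333991201) = (403503248748951,27910903337660)
n=4: (403503248748951,27910903337660)∘(46551,3220) = (46551·403503248748951+209·3220·27910903337660, 46551·27910903337660+3220·403503248748951) = (37566959460690844801,2598560922243032880)

46551 3220
4333991201 299788440
403503248748951 27910903337660
37566959460690844801 2598560922243032880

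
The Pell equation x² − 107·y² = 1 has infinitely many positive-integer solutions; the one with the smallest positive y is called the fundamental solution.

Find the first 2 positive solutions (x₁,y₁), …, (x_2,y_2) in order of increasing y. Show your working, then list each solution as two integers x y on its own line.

962 93
1850887 178932

√107 = [10; 2,1,9,1,2,20, …], period ℓ=6 (even) → k=5
a_0=10:  p_0=10·1+0=10,  q_0=10·0+1=1
a_1=2:  p_1=2·10+1=21,  q_1=2·1+0=2
a_2=1:  p_2=1·21+10=31,  q_2=1·2+1=3
a_3=9:  p_3=9·31+21=300,  q_3=9·3+2=29
a_4=1:  p_4=1·300+31=331,  q_4=1·29+3=32
a_5=2:  p_5=2·331+300=962,  q_5=2·32+29=93
fundamental: x₁=962, y₁=93  (since 925444 − 107·8649 = 1)
n=2: (962,93)∘(962,93) = (962·962+107·93·93, 962·93+93·962) = (1850887,178932)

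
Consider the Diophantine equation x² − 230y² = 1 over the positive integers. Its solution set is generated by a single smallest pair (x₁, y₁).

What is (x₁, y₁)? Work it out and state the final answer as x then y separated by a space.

d=230: √d = [15; 6,30] (ℓ=2, even), read p_1/q_1
step 0: (15, 1)  from 15·(1,0) + (0,1)
step 1: (91, 6)  from 6·(15,1) + (1,0)
fundamental: x₁=91, y₁=6  (since 8281 − 230·36 = 1)

91 6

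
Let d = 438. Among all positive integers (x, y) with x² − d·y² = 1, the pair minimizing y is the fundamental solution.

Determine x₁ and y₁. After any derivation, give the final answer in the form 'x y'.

293 14

√438 → a₀=20, period (1,12,1,40); ℓ=4 even so k=3
k=0  a_k=20  p_k/q_k = 20/1
…
k=2  a_k=12  p_k/q_k = 272/13
k=3  a_k=1  p_k/q_k = 293/14
(x₁, y₁) = (293, 14);  293² − 438·14² = 1 ✓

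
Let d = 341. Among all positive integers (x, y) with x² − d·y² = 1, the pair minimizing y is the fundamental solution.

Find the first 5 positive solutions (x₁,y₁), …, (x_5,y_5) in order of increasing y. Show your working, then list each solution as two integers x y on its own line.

d=341: √d = [18; 2,6,1,8,2,…,6,2,36] (ℓ=14, even), read p_13/q_13
a_0=18:  p_0=18·1+0=18,  q_0=18·0+1=1
…
a_3=1:  p_3=1·240+37=277,  q_3=1·13+2=15
…
a_5=2:  p_5=2·2456+277=5189,  q_5=2·133+15=281
…
a_8=1:  p_8=1·20479+7645=28124,  q_8=1·1109+414=1523
a_9=2:  p_9=2·28124+20479=76727,  q_9=2·1523+1109=4155
a_10=8:  p_10=8·76727+28124=641940,  q_10=8·4155+1523=34763
…
a_12=6:  p_12=6·718667+641940=4953942,  q_12=6·38918+34763=268271
a_13=2:  p_13=2·4953942+718667=10626551,  q_13=2·268271+38918=575460
(x₁, y₁) = (10626551, 575460);  10626551² − 341·575460² = 1 ✓
k=2:  x_2 = 10626551·10626551+341·575460·575460 = 225847172311201,  y_2 = 10626551·575460+575460·10626551 = 12230310076920
k=3:  x_3 = 10626551·225847172311201+341·575460·12230310076920 = 4799952989541519968951,  y_3 = 10626551·12230310076920+575460·225847172311201 = 259932027556408030380
k=4:  x_4 = 10626551·4799952989541519968951+341·575460·259932027556408030380 = 102013890481930631287980124801,  y_4 = 10626551·259932027556408030380+575460·4799952989541519968951 = 5524361894723138392975161840
k=5:  x_5 = 10626551·102013890481930631287980124801+341·575460·5524361894723138392975161840 = 2168111619829296063734843424848413751,  y_5 = 10626551·5524361894723138392975161840+575460·102013890481930631287980124801 = 117409826833463862093989641643997300

10626551 575460
225847172311201 12230310076920
4799952989541519968951 259932027556408030380
102013890481930631287980124801 5524361894723138392975161840
2168111619829296063734843424848413751 117409826833463862093989641643997300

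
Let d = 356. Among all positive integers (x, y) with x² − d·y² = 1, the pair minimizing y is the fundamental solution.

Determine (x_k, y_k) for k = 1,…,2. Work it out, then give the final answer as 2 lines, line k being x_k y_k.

500001 26500
500002000001 26500053000

[18; 1,6,1,1,2,…,6,1,36] for √356; ℓ=14 ⇒ convergent index 13
k=0  a_k=18  p_k/q_k = 18/1
…
k=3  a_k=1  p_k/q_k = 151/8
k=4  a_k=1  p_k/q_k = 283/15
k=5  a_k=2  p_k/q_k = 717/38
…
k=7  a_k=8  p_k/q_k = 8717/462
k=8  a_k=1  p_k/q_k = 9717/515
k=9  a_k=2  p_k/q_k = 28151/1492
…
k=12  a_k=6  p_k/q_k = 433982/23001
k=13  a_k=1  p_k/q_k = 500001/26500
→ (500001, 26500).  Check: 500001²=250001000001, 356·26500²=250001000000, difference 1.
(500001+26500√356)^2 = 500002000001 + 26500053000√356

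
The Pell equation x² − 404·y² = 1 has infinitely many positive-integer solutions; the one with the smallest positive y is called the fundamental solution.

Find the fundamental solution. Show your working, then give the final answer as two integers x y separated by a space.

√404 = [20; 10,40, …], period ℓ=2 (even) → k=1
step 0: (20, 1)  from 20·(1,0) + (0,1)
step 1: (201, 10)  from 10·(20,1) + (1,0)
(x₁, y₁) = (201, 10);  201² − 404·10² = 1 ✓

201 10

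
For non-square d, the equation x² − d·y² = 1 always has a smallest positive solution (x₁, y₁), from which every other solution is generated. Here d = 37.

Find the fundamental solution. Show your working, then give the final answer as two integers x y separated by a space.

73 12

√37 → a₀=6, period (12); ℓ=1 odd so k=1
k=0  a_k=6  p_k/q_k = 6/1
k=1  a_k=12  p_k/q_k = 73/12
→ (73, 12).  Check: 73²=5329, 37·12²=5328, difference 1.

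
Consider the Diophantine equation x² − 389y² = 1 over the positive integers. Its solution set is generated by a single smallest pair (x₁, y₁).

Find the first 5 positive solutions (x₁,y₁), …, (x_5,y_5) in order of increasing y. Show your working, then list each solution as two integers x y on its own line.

√389 = [19; 1,2,1,1,1,1,2,1,38, …], period ℓ=9 (odd) → k=17
step 0: (19, 1)  from 19·(1,0) + (0,1)
…
step 2: (59, 3)  from 2·(20,1) + (19,1)
step 3: (79, 4)  from 1·(59,3) + (20,1)
…
step 6: (355, 18)  from 1·(217,11) + (138,7)
step 7: (927, 47)  from 2·(355,18) + (217,11)
step 8: (1282, 65)  from 1·(927,47) + (355,18)
…
step 14: (556329, 28207)  from 1·(353911,17944) + (202418,10263)
…
step 16: (2376809, 120509)  from 2·(910240,46151) + (556329,28207)
step 17: (3287049, 166660)  from 1·(2376809,120509) + (910240,46151)
(x₁, y₁) = (3287049, 166660);  3287049² − 389·166660² = 1 ✓
(3287049+166660√389)^2 = 21609382256801 + 1095639172680√389
(3287049+166660√389)^3 = 142062196675667653449 + 7202839293837075980√389
(3287049+166660√389)^4 = 933930803041091759821507201 + 47352171395934637886793360√389
(3287049+166660√389)^5 = 6139752624410693193862375179426249 + 311297815269663908222998617313300√389

3287049 166660
21609382256801 1095639172680
142062196675667653449 7202839293837075980
933930803041091759821507201 47352171395934637886793360
6139752624410693193862375179426249 311297815269663908222998617313300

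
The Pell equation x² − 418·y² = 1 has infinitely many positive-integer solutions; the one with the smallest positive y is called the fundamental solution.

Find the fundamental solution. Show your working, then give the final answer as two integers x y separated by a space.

√418 = [20; 2,4,20,4,2,40, …], period ℓ=6 (even) → k=5
a_0=20:  p_0=20·1+0=20,  q_0=20·0+1=1
…
a_2=4:  p_2=4·41+20=184,  q_2=4·2+1=9
a_3=20:  p_3=20·184+41=3721,  q_3=20·9+2=182
a_4=4:  p_4=4·3721+184=15068,  q_4=4·182+9=737
a_5=2:  p_5=2·15068+3721=33857,  q_5=2·737+182=1656
→ (33857, 1656).  Check: 33857²=1146296449, 418·1656²=1146296448, difference 1.

33857 1656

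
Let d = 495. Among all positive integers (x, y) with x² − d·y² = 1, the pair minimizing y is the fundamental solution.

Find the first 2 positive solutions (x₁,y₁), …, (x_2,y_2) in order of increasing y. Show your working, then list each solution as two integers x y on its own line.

89 4
15841 712

√495 → a₀=22, period (4,44); ℓ=2 even so k=1
i=0: a=22 ⇒ p=22, q=1
i=1: a=4 ⇒ p=89, q=4
fundamental: x₁=89, y₁=4  (since 7921 − 495·16 = 1)
k=2:  x_2 = 89·89+495·4·4 = 15841,  y_2 = 89·4+4·89 = 712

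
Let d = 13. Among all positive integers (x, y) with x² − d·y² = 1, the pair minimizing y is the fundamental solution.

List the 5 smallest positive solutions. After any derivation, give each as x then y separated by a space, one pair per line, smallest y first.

√13 → a₀=3, period (1,1,1,1,6); ℓ=5 odd so k=9
step 0: (3, 1)  from 3·(1,0) + (0,1)
step 1: (4, 1)  from 1·(3,1) + (1,0)
…
step 4: (18, 5)  from 1·(11,3) + (7,2)
…
step 6: (137, 38)  from 1·(119,33) + (18,5)
step 7: (256, 71)  from 1·(137,38) + (119,33)
step 8: (393, 109)  from 1·(256,71) + (137,38)
step 9: (649, 180)  from 1·(393,109) + (256,71)
→ (649, 180).  Check: 649²=421201, 13·180²=421200, difference 1.
(649+180√13)^2 = 842401 + 233640√13
(649+180√13)^3 = 1093435849 + 303264540√13
(649+180√13)^4 = 1419278889601 + 393637139280√13
(649+180√13)^5 = 1842222905266249 + 510940703520900√13

649 180
842401 233640
1093435849 303264540
1419278889601 393637139280
1842222905266249 510940703520900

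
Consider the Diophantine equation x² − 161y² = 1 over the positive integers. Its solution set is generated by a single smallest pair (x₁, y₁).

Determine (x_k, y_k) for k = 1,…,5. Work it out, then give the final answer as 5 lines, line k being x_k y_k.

11775 928
277301249 21854400
6530444402175 514671119072
153791965393920001 12120504832291200
3621800778496371621375 285437888285786640928

d=161: √d = [12; 1,2,4,1,2,1,4,2,1,24] (ℓ=10, even), read p_9/q_9
i=0: a=12 ⇒ p=12, q=1
i=1: a=1 ⇒ p=13, q=1
i=2: a=2 ⇒ p=38, q=3
…
i=4: a=1 ⇒ p=203, q=16
…
i=6: a=1 ⇒ p=774, q=61
i=7: a=4 ⇒ p=3667, q=289
i=8: a=2 ⇒ p=8108, q=639
i=9: a=1 ⇒ p=11775, q=928
→ (11775, 928).  Check: 11775²=138650625, 161·928²=138650624, difference 1.
n=2: (11775,928)∘(11775,928) = (11775·11775+161·928·928, 11775·928+928·11775) = (277301249,21854400)
n=3: (277301249,21854400)∘(11775,928) = (11775·277301249+161·928·21854400, 11775·21854400+928·277301249) = (6530444402175,514671119072)
n=4: (6530444402175,514671119072)∘(11775,928) = (11775·6530444402175+161·928·514671119072, 11775·514671119072+928·6530444402175) = (153791965393920001,12120504832291200)
n=5: (153791965393920001,12120504832291200)∘(11775,928) = (11775·153791965393920001+161·928·12120504832291200, 11775·12120504832291200+928·153791965393920001) = (3621800778496371621375,285437888285786640928)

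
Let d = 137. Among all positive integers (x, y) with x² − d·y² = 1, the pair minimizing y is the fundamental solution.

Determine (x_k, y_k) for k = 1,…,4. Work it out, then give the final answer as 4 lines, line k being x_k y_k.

[11; 1,2,2,1,1,2,2,1,22] for √137; ℓ=9 ⇒ convergent index 17
i=0: a=11 ⇒ p=11, q=1
i=1: a=1 ⇒ p=12, q=1
i=2: a=2 ⇒ p=35, q=3
…
i=4: a=1 ⇒ p=117, q=10
…
i=6: a=2 ⇒ p=515, q=44
i=7: a=2 ⇒ p=1229, q=105
…
i=10: a=1 ⇒ p=41341, q=3532
i=11: a=2 ⇒ p=122279, q=10447
i=12: a=2 ⇒ p=285899, q=24426
i=13: a=1 ⇒ p=408178, q=34873
…
i=15: a=2 ⇒ p=1796332, q=153471
i=16: a=2 ⇒ p=4286741, q=366241
i=17: a=1 ⇒ p=6083073, q=519712
→ (6083073, 519712).  Check: 6083073²=37003777123329, 137·519712²=37003777123328, difference 1.
n=2: (6083073,519712)∘(6083073,519712) = (6083073·6083073+137·519712·519712, 6083073·519712+519712·6083073) = (74007554246657,6322892069952)
n=3: (74007554246657,6322892069952)∘(6083073,519712) = (6083073·74007554246657+137·519712·6322892069952, 6083073·6322892069952+519712·74007554246657) = (900386710067742990849,76925228065277725280)
n=4: (900386710067742990849,76925228065277725280)∘(6083073,519712) = (6083073·900386710067742990849+137·519712·76925228065277725280, 6083073·76925228065277725280+519712·900386710067742990849) = (10954236171143757109591351297,935883555725460013412300928)

6083073 519712
74007554246657 6322892069952
900386710067742990849 76925228065277725280
10954236171143757109591351297 935883555725460013412300928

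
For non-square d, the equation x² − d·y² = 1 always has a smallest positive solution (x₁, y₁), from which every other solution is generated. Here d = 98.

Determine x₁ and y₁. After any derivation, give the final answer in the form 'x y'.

d=98: √d = [9; 1,8,1,18] (ℓ=4, even), read p_3/q_3
step 0: (9, 1)  from 9·(1,0) + (0,1)
…
step 2: (89, 9)  from 8·(10,1) + (9,1)
step 3: (99, 10)  from 1·(89,9) + (10,1)
fundamental: x₁=99, y₁=10  (since 9801 − 98·100 = 1)

99 10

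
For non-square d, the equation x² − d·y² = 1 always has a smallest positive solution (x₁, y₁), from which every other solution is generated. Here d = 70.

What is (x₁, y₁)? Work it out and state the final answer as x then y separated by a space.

d=70: √d = [8; 2,1,2,1,2,16] (ℓ=6, even), read p_5/q_5
step 0: (8, 1)  from 8·(1,0) + (0,1)
…
step 3: (67, 8)  from 2·(25,3) + (17,2)
step 4: (92, 11)  from 1·(67,8) + (25,3)
step 5: (251, 30)  from 2·(92,11) + (67,8)
→ (251, 30).  Check: 251²=63001, 70·30²=63000, difference 1.

251 30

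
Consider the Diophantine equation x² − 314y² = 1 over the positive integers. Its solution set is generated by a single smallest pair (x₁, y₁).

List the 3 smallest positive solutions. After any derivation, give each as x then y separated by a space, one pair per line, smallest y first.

√314 → a₀=17, period (1,2,1,1,2,1,34); ℓ=7 odd so k=13
a_0=17:  p_0=17·1+0=17,  q_0=17·0+1=1
…
a_3=1:  p_3=1·53+18=71,  q_3=1·3+1=4
…
a_5=2:  p_5=2·124+71=319,  q_5=2·7+4=18
a_6=1:  p_6=1·319+124=443,  q_6=1·18+7=25
a_7=34:  p_7=34·443+319=15381,  q_7=34·25+18=868
a_8=1:  p_8=1·15381+443=15824,  q_8=1·868+25=893
a_9=2:  p_9=2·15824+15381=47029,  q_9=2·893+868=2654
a_10=1:  p_10=1·47029+15824=62853,  q_10=1·2654+893=3547
a_11=1:  p_11=1·62853+47029=109882,  q_11=1·3547+2654=6201
a_12=2:  p_12=2·109882+62853=282617,  q_12=2·6201+3547=15949
a_13=1:  p_13=1·282617+109882=392499,  q_13=1·15949+6201=22150
(x₁, y₁) = (392499, 22150);  392499² − 314·22150² = 1 ✓
(x_2, y_2) = (392499·392499 + 314·22150·22150, 392499·22150 + 22150·392499) = (308110930001, 17387705700)
(x_3, y_3) = (392499·308110930001 + 314·22150·17387705700, 392499·17387705700 + 22150·308110930001) = (241866463828532499, 13649314199066450)

392499 22150
308110930001 17387705700
241866463828532499 13649314199066450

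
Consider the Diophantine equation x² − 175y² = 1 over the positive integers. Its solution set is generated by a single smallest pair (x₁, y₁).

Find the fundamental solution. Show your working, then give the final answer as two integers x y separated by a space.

√175 = [13; 4,2,1,2,4,26, …], period ℓ=6 (even) → k=5
k=0  a_k=13  p_k/q_k = 13/1
…
k=4  a_k=2  p_k/q_k = 463/35
k=5  a_k=4  p_k/q_k = 2024/153
(x₁, y₁) = (2024, 153);  2024² − 175·153² = 1 ✓

2024 153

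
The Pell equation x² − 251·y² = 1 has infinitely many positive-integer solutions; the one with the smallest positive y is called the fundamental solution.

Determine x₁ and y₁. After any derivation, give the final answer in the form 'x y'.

√251 → a₀=15, period (1,5,2,1,2,…,5,1,30); ℓ=14 even so k=13
k=0  a_k=15  p_k/q_k = 15/1
k=1  a_k=1  p_k/q_k = 16/1
…
k=3  a_k=2  p_k/q_k = 206/13
k=4  a_k=1  p_k/q_k = 301/19
k=5  a_k=2  p_k/q_k = 808/51
k=6  a_k=2  p_k/q_k = 1917/121
k=7  a_k=15  p_k/q_k = 29563/1866
k=8  a_k=2  p_k/q_k = 61043/3853
k=9  a_k=2  p_k/q_k = 151649/9572
k=10  a_k=1  p_k/q_k = 212692/13425
k=11  a_k=2  p_k/q_k = 577033/36422
k=12  a_k=5  p_k/q_k = 3097857/195535
k=13  a_k=1  p_k/q_k = 3674890/231957
→ (3674890, 231957).  Check: 3674890²=13504816512100, 251·231957²=13504816512099, difference 1.

3674890 231957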